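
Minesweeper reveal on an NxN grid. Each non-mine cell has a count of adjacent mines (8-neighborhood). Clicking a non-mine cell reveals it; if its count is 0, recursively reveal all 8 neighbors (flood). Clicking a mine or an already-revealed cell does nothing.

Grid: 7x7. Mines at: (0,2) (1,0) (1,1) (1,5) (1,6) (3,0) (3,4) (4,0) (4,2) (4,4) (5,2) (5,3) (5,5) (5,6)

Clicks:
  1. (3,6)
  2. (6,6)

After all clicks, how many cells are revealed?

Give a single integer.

Click 1 (3,6) count=0: revealed 6 new [(2,5) (2,6) (3,5) (3,6) (4,5) (4,6)] -> total=6
Click 2 (6,6) count=2: revealed 1 new [(6,6)] -> total=7

Answer: 7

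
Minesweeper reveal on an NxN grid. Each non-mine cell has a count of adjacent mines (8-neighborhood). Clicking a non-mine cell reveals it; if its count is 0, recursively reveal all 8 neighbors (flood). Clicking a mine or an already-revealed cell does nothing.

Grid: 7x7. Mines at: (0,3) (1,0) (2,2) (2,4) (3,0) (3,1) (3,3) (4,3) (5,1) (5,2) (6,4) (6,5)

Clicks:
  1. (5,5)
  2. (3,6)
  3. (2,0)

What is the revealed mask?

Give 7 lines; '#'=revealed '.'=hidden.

Click 1 (5,5) count=2: revealed 1 new [(5,5)] -> total=1
Click 2 (3,6) count=0: revealed 16 new [(0,4) (0,5) (0,6) (1,4) (1,5) (1,6) (2,5) (2,6) (3,4) (3,5) (3,6) (4,4) (4,5) (4,6) (5,4) (5,6)] -> total=17
Click 3 (2,0) count=3: revealed 1 new [(2,0)] -> total=18

Answer: ....###
....###
#....##
....###
....###
....###
.......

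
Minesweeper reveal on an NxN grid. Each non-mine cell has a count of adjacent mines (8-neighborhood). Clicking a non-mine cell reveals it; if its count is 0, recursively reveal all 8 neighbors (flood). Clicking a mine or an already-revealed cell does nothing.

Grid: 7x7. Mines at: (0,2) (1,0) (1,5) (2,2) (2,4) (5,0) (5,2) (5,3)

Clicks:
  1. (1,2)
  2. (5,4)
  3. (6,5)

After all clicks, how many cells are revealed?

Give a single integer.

Answer: 15

Derivation:
Click 1 (1,2) count=2: revealed 1 new [(1,2)] -> total=1
Click 2 (5,4) count=1: revealed 1 new [(5,4)] -> total=2
Click 3 (6,5) count=0: revealed 13 new [(2,5) (2,6) (3,4) (3,5) (3,6) (4,4) (4,5) (4,6) (5,5) (5,6) (6,4) (6,5) (6,6)] -> total=15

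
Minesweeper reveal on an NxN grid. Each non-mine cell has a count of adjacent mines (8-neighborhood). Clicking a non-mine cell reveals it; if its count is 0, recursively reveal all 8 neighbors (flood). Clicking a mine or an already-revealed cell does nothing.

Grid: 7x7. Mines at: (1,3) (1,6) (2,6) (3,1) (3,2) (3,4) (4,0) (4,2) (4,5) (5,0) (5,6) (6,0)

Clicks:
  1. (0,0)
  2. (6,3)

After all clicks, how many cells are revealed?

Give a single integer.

Answer: 19

Derivation:
Click 1 (0,0) count=0: revealed 9 new [(0,0) (0,1) (0,2) (1,0) (1,1) (1,2) (2,0) (2,1) (2,2)] -> total=9
Click 2 (6,3) count=0: revealed 10 new [(5,1) (5,2) (5,3) (5,4) (5,5) (6,1) (6,2) (6,3) (6,4) (6,5)] -> total=19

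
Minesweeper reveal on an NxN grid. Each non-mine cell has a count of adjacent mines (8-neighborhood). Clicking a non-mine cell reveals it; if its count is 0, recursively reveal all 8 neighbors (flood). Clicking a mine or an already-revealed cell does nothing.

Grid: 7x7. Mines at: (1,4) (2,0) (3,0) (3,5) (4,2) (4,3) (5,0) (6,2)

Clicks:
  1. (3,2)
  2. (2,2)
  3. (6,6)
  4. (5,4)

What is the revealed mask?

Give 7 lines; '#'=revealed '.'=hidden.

Click 1 (3,2) count=2: revealed 1 new [(3,2)] -> total=1
Click 2 (2,2) count=0: revealed 13 new [(0,0) (0,1) (0,2) (0,3) (1,0) (1,1) (1,2) (1,3) (2,1) (2,2) (2,3) (3,1) (3,3)] -> total=14
Click 3 (6,6) count=0: revealed 11 new [(4,4) (4,5) (4,6) (5,3) (5,4) (5,5) (5,6) (6,3) (6,4) (6,5) (6,6)] -> total=25
Click 4 (5,4) count=1: revealed 0 new [(none)] -> total=25

Answer: ####...
####...
.###...
.###...
....###
...####
...####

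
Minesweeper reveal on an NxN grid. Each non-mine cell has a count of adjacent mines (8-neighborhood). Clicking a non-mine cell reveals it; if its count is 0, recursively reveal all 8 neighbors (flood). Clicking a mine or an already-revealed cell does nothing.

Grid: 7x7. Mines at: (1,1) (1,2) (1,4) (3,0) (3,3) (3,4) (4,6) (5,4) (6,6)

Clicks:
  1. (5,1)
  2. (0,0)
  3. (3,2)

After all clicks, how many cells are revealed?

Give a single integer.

Answer: 14

Derivation:
Click 1 (5,1) count=0: revealed 12 new [(4,0) (4,1) (4,2) (4,3) (5,0) (5,1) (5,2) (5,3) (6,0) (6,1) (6,2) (6,3)] -> total=12
Click 2 (0,0) count=1: revealed 1 new [(0,0)] -> total=13
Click 3 (3,2) count=1: revealed 1 new [(3,2)] -> total=14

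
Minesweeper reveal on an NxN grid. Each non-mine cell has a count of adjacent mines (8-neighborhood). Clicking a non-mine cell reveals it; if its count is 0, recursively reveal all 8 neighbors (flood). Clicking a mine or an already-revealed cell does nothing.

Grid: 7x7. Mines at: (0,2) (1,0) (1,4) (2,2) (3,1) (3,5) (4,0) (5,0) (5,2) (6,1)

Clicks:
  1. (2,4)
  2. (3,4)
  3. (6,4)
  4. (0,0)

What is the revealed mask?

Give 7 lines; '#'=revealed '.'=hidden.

Click 1 (2,4) count=2: revealed 1 new [(2,4)] -> total=1
Click 2 (3,4) count=1: revealed 1 new [(3,4)] -> total=2
Click 3 (6,4) count=0: revealed 12 new [(4,3) (4,4) (4,5) (4,6) (5,3) (5,4) (5,5) (5,6) (6,3) (6,4) (6,5) (6,6)] -> total=14
Click 4 (0,0) count=1: revealed 1 new [(0,0)] -> total=15

Answer: #......
.......
....#..
....#..
...####
...####
...####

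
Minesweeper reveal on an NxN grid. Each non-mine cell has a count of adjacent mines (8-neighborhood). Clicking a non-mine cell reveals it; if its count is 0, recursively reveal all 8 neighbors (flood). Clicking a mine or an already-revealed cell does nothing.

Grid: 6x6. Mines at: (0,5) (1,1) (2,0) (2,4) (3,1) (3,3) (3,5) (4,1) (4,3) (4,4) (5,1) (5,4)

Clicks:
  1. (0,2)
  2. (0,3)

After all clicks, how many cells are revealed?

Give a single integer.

Answer: 6

Derivation:
Click 1 (0,2) count=1: revealed 1 new [(0,2)] -> total=1
Click 2 (0,3) count=0: revealed 5 new [(0,3) (0,4) (1,2) (1,3) (1,4)] -> total=6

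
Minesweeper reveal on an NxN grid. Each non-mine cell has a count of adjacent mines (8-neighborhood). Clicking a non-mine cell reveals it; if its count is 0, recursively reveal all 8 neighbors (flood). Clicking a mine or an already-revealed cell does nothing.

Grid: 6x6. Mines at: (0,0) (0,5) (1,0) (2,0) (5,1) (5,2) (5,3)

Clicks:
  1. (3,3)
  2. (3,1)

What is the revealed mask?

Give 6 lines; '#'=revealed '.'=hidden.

Click 1 (3,3) count=0: revealed 26 new [(0,1) (0,2) (0,3) (0,4) (1,1) (1,2) (1,3) (1,4) (1,5) (2,1) (2,2) (2,3) (2,4) (2,5) (3,1) (3,2) (3,3) (3,4) (3,5) (4,1) (4,2) (4,3) (4,4) (4,5) (5,4) (5,5)] -> total=26
Click 2 (3,1) count=1: revealed 0 new [(none)] -> total=26

Answer: .####.
.#####
.#####
.#####
.#####
....##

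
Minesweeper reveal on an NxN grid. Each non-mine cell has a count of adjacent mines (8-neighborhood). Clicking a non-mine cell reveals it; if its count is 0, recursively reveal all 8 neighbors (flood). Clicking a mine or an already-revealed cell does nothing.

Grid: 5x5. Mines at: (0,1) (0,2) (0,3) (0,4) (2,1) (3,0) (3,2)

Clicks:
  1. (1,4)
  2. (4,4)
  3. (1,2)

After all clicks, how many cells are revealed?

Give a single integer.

Click 1 (1,4) count=2: revealed 1 new [(1,4)] -> total=1
Click 2 (4,4) count=0: revealed 7 new [(1,3) (2,3) (2,4) (3,3) (3,4) (4,3) (4,4)] -> total=8
Click 3 (1,2) count=4: revealed 1 new [(1,2)] -> total=9

Answer: 9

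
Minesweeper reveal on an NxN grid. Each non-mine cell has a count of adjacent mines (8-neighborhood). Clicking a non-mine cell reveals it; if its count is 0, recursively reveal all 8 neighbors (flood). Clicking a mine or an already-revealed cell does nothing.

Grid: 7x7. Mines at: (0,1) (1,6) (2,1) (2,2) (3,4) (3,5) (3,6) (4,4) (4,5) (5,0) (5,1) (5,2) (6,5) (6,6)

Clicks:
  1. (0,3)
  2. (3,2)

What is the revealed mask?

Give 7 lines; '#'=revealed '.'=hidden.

Answer: ..####.
..####.
...###.
..#....
.......
.......
.......

Derivation:
Click 1 (0,3) count=0: revealed 11 new [(0,2) (0,3) (0,4) (0,5) (1,2) (1,3) (1,4) (1,5) (2,3) (2,4) (2,5)] -> total=11
Click 2 (3,2) count=2: revealed 1 new [(3,2)] -> total=12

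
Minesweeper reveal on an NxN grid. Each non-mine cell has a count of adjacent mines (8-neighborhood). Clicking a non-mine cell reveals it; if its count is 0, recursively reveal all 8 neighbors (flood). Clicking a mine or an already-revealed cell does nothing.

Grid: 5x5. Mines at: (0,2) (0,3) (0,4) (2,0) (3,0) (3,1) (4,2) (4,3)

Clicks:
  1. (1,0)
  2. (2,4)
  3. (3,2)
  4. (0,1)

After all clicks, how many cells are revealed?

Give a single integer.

Click 1 (1,0) count=1: revealed 1 new [(1,0)] -> total=1
Click 2 (2,4) count=0: revealed 9 new [(1,2) (1,3) (1,4) (2,2) (2,3) (2,4) (3,2) (3,3) (3,4)] -> total=10
Click 3 (3,2) count=3: revealed 0 new [(none)] -> total=10
Click 4 (0,1) count=1: revealed 1 new [(0,1)] -> total=11

Answer: 11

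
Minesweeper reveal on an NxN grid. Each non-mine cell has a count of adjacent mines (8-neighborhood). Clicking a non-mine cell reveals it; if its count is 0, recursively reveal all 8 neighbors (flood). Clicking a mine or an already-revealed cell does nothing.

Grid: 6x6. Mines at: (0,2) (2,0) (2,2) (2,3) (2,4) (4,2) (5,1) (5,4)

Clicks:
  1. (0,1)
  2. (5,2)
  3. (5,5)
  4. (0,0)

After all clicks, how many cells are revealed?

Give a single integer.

Click 1 (0,1) count=1: revealed 1 new [(0,1)] -> total=1
Click 2 (5,2) count=2: revealed 1 new [(5,2)] -> total=2
Click 3 (5,5) count=1: revealed 1 new [(5,5)] -> total=3
Click 4 (0,0) count=0: revealed 3 new [(0,0) (1,0) (1,1)] -> total=6

Answer: 6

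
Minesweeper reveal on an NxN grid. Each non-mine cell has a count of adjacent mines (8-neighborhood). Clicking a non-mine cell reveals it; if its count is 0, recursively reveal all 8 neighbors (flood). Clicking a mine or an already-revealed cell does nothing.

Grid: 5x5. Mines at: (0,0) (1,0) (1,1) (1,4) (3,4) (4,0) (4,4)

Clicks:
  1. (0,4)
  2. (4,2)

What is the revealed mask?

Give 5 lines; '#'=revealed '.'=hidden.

Click 1 (0,4) count=1: revealed 1 new [(0,4)] -> total=1
Click 2 (4,2) count=0: revealed 9 new [(2,1) (2,2) (2,3) (3,1) (3,2) (3,3) (4,1) (4,2) (4,3)] -> total=10

Answer: ....#
.....
.###.
.###.
.###.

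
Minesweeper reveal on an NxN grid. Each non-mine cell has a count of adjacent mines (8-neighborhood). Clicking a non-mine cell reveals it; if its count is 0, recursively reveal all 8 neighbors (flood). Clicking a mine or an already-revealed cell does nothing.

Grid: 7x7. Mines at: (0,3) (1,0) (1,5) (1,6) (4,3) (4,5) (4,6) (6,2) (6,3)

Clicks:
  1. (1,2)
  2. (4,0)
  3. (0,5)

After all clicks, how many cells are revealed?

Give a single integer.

Answer: 23

Derivation:
Click 1 (1,2) count=1: revealed 1 new [(1,2)] -> total=1
Click 2 (4,0) count=0: revealed 21 new [(1,1) (1,3) (1,4) (2,0) (2,1) (2,2) (2,3) (2,4) (3,0) (3,1) (3,2) (3,3) (3,4) (4,0) (4,1) (4,2) (5,0) (5,1) (5,2) (6,0) (6,1)] -> total=22
Click 3 (0,5) count=2: revealed 1 new [(0,5)] -> total=23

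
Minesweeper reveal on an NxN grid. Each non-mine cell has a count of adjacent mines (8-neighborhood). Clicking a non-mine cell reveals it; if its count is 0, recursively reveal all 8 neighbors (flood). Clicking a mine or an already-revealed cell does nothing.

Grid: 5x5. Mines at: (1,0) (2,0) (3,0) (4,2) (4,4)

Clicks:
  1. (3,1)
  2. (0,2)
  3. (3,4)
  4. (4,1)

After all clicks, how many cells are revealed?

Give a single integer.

Answer: 17

Derivation:
Click 1 (3,1) count=3: revealed 1 new [(3,1)] -> total=1
Click 2 (0,2) count=0: revealed 15 new [(0,1) (0,2) (0,3) (0,4) (1,1) (1,2) (1,3) (1,4) (2,1) (2,2) (2,3) (2,4) (3,2) (3,3) (3,4)] -> total=16
Click 3 (3,4) count=1: revealed 0 new [(none)] -> total=16
Click 4 (4,1) count=2: revealed 1 new [(4,1)] -> total=17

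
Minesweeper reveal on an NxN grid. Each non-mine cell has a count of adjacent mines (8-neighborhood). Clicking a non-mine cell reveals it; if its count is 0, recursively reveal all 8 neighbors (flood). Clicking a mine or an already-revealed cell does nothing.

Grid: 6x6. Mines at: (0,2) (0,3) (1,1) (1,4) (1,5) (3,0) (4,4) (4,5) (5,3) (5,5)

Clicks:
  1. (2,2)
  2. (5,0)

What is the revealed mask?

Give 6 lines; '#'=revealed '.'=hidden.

Click 1 (2,2) count=1: revealed 1 new [(2,2)] -> total=1
Click 2 (5,0) count=0: revealed 6 new [(4,0) (4,1) (4,2) (5,0) (5,1) (5,2)] -> total=7

Answer: ......
......
..#...
......
###...
###...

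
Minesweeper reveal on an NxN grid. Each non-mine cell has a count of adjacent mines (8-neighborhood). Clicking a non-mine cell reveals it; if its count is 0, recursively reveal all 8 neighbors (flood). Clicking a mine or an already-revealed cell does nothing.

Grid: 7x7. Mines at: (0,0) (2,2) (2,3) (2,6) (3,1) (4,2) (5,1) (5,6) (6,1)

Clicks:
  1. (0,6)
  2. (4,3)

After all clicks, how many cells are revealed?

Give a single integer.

Click 1 (0,6) count=0: revealed 12 new [(0,1) (0,2) (0,3) (0,4) (0,5) (0,6) (1,1) (1,2) (1,3) (1,4) (1,5) (1,6)] -> total=12
Click 2 (4,3) count=1: revealed 1 new [(4,3)] -> total=13

Answer: 13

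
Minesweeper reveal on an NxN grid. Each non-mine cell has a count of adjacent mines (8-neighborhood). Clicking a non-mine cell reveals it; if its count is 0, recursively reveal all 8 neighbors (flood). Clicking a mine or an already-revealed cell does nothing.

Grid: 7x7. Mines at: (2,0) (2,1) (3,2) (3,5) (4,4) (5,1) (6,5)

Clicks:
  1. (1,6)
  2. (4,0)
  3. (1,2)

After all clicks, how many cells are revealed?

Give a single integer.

Click 1 (1,6) count=0: revealed 19 new [(0,0) (0,1) (0,2) (0,3) (0,4) (0,5) (0,6) (1,0) (1,1) (1,2) (1,3) (1,4) (1,5) (1,6) (2,2) (2,3) (2,4) (2,5) (2,6)] -> total=19
Click 2 (4,0) count=1: revealed 1 new [(4,0)] -> total=20
Click 3 (1,2) count=1: revealed 0 new [(none)] -> total=20

Answer: 20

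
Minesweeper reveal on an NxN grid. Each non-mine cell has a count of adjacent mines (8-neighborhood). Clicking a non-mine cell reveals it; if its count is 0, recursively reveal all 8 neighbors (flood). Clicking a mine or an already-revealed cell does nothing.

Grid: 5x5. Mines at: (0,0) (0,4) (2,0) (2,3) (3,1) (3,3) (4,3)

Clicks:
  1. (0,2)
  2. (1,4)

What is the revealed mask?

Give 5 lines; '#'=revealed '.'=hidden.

Click 1 (0,2) count=0: revealed 6 new [(0,1) (0,2) (0,3) (1,1) (1,2) (1,3)] -> total=6
Click 2 (1,4) count=2: revealed 1 new [(1,4)] -> total=7

Answer: .###.
.####
.....
.....
.....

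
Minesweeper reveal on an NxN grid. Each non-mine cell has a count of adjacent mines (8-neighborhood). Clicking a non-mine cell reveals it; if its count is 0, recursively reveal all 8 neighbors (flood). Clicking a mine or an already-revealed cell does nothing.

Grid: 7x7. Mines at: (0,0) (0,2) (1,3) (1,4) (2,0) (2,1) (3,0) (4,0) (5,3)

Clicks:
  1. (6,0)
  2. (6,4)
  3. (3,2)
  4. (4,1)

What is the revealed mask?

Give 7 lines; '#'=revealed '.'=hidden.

Answer: .......
.......
.......
..#....
.#.....
###....
###.#..

Derivation:
Click 1 (6,0) count=0: revealed 6 new [(5,0) (5,1) (5,2) (6,0) (6,1) (6,2)] -> total=6
Click 2 (6,4) count=1: revealed 1 new [(6,4)] -> total=7
Click 3 (3,2) count=1: revealed 1 new [(3,2)] -> total=8
Click 4 (4,1) count=2: revealed 1 new [(4,1)] -> total=9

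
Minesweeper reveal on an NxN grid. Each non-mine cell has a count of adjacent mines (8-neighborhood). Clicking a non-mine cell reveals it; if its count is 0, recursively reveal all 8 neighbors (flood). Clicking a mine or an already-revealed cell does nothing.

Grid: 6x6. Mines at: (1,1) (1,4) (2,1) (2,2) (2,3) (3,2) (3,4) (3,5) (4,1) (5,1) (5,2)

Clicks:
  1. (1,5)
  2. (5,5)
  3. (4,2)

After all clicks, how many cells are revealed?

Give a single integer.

Click 1 (1,5) count=1: revealed 1 new [(1,5)] -> total=1
Click 2 (5,5) count=0: revealed 6 new [(4,3) (4,4) (4,5) (5,3) (5,4) (5,5)] -> total=7
Click 3 (4,2) count=4: revealed 1 new [(4,2)] -> total=8

Answer: 8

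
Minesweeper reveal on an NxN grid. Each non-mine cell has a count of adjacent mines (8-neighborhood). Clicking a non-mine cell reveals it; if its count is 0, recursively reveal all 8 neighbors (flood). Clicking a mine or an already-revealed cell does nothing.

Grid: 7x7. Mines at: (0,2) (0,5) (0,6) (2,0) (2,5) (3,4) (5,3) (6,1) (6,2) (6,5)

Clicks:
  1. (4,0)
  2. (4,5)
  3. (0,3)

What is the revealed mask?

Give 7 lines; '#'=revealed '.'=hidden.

Click 1 (4,0) count=0: revealed 17 new [(1,1) (1,2) (1,3) (2,1) (2,2) (2,3) (3,0) (3,1) (3,2) (3,3) (4,0) (4,1) (4,2) (4,3) (5,0) (5,1) (5,2)] -> total=17
Click 2 (4,5) count=1: revealed 1 new [(4,5)] -> total=18
Click 3 (0,3) count=1: revealed 1 new [(0,3)] -> total=19

Answer: ...#...
.###...
.###...
####...
####.#.
###....
.......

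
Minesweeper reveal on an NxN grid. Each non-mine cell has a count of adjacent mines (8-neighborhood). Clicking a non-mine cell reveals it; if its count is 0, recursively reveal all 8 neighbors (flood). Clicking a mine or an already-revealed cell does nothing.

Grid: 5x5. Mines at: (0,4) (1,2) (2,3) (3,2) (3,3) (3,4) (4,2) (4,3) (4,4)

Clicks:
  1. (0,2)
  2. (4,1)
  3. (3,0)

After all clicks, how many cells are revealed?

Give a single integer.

Answer: 11

Derivation:
Click 1 (0,2) count=1: revealed 1 new [(0,2)] -> total=1
Click 2 (4,1) count=2: revealed 1 new [(4,1)] -> total=2
Click 3 (3,0) count=0: revealed 9 new [(0,0) (0,1) (1,0) (1,1) (2,0) (2,1) (3,0) (3,1) (4,0)] -> total=11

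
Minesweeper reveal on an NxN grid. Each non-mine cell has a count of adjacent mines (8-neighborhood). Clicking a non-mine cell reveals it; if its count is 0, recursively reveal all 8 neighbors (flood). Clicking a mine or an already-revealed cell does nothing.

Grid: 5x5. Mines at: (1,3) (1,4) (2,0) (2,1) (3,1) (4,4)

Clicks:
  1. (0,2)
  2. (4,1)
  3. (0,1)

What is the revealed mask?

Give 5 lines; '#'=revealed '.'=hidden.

Answer: ###..
###..
.....
.....
.#...

Derivation:
Click 1 (0,2) count=1: revealed 1 new [(0,2)] -> total=1
Click 2 (4,1) count=1: revealed 1 new [(4,1)] -> total=2
Click 3 (0,1) count=0: revealed 5 new [(0,0) (0,1) (1,0) (1,1) (1,2)] -> total=7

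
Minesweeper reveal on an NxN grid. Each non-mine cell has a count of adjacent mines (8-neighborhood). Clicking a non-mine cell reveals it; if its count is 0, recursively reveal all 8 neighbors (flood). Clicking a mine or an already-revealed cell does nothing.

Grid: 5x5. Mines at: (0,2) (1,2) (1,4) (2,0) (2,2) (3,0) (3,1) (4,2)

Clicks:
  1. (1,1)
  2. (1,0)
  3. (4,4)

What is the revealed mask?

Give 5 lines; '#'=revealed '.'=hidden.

Click 1 (1,1) count=4: revealed 1 new [(1,1)] -> total=1
Click 2 (1,0) count=1: revealed 1 new [(1,0)] -> total=2
Click 3 (4,4) count=0: revealed 6 new [(2,3) (2,4) (3,3) (3,4) (4,3) (4,4)] -> total=8

Answer: .....
##...
...##
...##
...##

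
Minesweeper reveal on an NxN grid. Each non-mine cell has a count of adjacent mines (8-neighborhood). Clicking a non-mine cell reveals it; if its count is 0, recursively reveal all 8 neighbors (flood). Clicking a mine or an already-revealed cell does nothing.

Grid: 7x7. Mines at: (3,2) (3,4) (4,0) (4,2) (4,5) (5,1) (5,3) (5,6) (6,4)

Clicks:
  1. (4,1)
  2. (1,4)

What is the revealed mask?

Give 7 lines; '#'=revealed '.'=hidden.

Click 1 (4,1) count=4: revealed 1 new [(4,1)] -> total=1
Click 2 (1,4) count=0: revealed 25 new [(0,0) (0,1) (0,2) (0,3) (0,4) (0,5) (0,6) (1,0) (1,1) (1,2) (1,3) (1,4) (1,5) (1,6) (2,0) (2,1) (2,2) (2,3) (2,4) (2,5) (2,6) (3,0) (3,1) (3,5) (3,6)] -> total=26

Answer: #######
#######
#######
##...##
.#.....
.......
.......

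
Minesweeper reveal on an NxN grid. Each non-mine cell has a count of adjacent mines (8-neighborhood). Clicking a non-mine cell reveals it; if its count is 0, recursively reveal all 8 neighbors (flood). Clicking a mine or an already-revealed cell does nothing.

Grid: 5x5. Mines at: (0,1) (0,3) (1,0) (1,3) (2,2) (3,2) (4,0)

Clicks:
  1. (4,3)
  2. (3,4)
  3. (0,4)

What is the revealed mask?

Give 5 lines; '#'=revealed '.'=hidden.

Answer: ....#
.....
...##
...##
...##

Derivation:
Click 1 (4,3) count=1: revealed 1 new [(4,3)] -> total=1
Click 2 (3,4) count=0: revealed 5 new [(2,3) (2,4) (3,3) (3,4) (4,4)] -> total=6
Click 3 (0,4) count=2: revealed 1 new [(0,4)] -> total=7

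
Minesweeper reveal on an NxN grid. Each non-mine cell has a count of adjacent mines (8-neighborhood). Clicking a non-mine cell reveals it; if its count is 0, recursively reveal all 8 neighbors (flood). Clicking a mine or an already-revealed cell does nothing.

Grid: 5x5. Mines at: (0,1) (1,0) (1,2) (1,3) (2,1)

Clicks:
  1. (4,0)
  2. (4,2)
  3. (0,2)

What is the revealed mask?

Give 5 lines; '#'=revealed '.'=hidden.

Answer: ..#..
.....
..###
#####
#####

Derivation:
Click 1 (4,0) count=0: revealed 13 new [(2,2) (2,3) (2,4) (3,0) (3,1) (3,2) (3,3) (3,4) (4,0) (4,1) (4,2) (4,3) (4,4)] -> total=13
Click 2 (4,2) count=0: revealed 0 new [(none)] -> total=13
Click 3 (0,2) count=3: revealed 1 new [(0,2)] -> total=14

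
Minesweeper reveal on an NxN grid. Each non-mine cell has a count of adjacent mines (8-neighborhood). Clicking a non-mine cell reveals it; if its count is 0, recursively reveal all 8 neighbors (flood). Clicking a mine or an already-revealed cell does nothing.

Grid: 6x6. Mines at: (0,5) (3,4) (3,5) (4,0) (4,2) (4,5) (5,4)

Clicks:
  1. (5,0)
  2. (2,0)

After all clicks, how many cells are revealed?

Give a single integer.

Click 1 (5,0) count=1: revealed 1 new [(5,0)] -> total=1
Click 2 (2,0) count=0: revealed 19 new [(0,0) (0,1) (0,2) (0,3) (0,4) (1,0) (1,1) (1,2) (1,3) (1,4) (2,0) (2,1) (2,2) (2,3) (2,4) (3,0) (3,1) (3,2) (3,3)] -> total=20

Answer: 20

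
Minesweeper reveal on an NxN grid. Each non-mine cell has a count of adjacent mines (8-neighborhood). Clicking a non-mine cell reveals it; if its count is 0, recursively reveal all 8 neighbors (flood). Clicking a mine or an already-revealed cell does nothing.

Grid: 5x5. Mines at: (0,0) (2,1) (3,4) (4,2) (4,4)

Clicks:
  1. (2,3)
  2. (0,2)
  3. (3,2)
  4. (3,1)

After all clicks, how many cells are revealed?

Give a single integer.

Answer: 13

Derivation:
Click 1 (2,3) count=1: revealed 1 new [(2,3)] -> total=1
Click 2 (0,2) count=0: revealed 10 new [(0,1) (0,2) (0,3) (0,4) (1,1) (1,2) (1,3) (1,4) (2,2) (2,4)] -> total=11
Click 3 (3,2) count=2: revealed 1 new [(3,2)] -> total=12
Click 4 (3,1) count=2: revealed 1 new [(3,1)] -> total=13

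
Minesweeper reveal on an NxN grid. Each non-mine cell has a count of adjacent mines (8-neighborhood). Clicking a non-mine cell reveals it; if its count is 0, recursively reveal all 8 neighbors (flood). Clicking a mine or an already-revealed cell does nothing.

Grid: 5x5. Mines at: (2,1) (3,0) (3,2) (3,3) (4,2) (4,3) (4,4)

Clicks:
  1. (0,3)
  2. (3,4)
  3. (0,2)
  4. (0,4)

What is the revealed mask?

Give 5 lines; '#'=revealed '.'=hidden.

Answer: #####
#####
..###
....#
.....

Derivation:
Click 1 (0,3) count=0: revealed 13 new [(0,0) (0,1) (0,2) (0,3) (0,4) (1,0) (1,1) (1,2) (1,3) (1,4) (2,2) (2,3) (2,4)] -> total=13
Click 2 (3,4) count=3: revealed 1 new [(3,4)] -> total=14
Click 3 (0,2) count=0: revealed 0 new [(none)] -> total=14
Click 4 (0,4) count=0: revealed 0 new [(none)] -> total=14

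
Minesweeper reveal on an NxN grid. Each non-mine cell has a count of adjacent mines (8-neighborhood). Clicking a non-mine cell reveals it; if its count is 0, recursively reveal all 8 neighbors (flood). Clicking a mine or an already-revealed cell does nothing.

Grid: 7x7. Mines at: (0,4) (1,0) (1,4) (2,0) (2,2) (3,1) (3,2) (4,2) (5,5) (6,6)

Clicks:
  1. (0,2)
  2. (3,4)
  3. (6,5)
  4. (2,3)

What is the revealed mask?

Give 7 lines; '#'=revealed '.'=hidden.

Answer: .###.##
.###.##
...####
...####
...####
.......
.....#.

Derivation:
Click 1 (0,2) count=0: revealed 6 new [(0,1) (0,2) (0,3) (1,1) (1,2) (1,3)] -> total=6
Click 2 (3,4) count=0: revealed 16 new [(0,5) (0,6) (1,5) (1,6) (2,3) (2,4) (2,5) (2,6) (3,3) (3,4) (3,5) (3,6) (4,3) (4,4) (4,5) (4,6)] -> total=22
Click 3 (6,5) count=2: revealed 1 new [(6,5)] -> total=23
Click 4 (2,3) count=3: revealed 0 new [(none)] -> total=23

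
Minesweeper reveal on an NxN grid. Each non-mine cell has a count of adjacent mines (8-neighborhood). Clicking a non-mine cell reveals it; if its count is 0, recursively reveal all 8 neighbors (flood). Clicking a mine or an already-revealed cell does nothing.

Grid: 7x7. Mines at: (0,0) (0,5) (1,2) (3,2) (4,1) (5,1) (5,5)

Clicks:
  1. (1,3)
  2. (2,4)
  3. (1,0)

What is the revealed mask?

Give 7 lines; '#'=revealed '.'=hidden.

Click 1 (1,3) count=1: revealed 1 new [(1,3)] -> total=1
Click 2 (2,4) count=0: revealed 15 new [(1,4) (1,5) (1,6) (2,3) (2,4) (2,5) (2,6) (3,3) (3,4) (3,5) (3,6) (4,3) (4,4) (4,5) (4,6)] -> total=16
Click 3 (1,0) count=1: revealed 1 new [(1,0)] -> total=17

Answer: .......
#..####
...####
...####
...####
.......
.......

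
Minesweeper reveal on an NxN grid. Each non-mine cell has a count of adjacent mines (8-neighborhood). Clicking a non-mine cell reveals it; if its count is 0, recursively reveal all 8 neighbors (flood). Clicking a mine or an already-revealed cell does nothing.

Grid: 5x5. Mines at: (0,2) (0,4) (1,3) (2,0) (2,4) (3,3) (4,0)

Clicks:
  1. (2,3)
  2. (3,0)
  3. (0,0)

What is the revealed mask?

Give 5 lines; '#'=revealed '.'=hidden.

Answer: ##...
##...
...#.
#....
.....

Derivation:
Click 1 (2,3) count=3: revealed 1 new [(2,3)] -> total=1
Click 2 (3,0) count=2: revealed 1 new [(3,0)] -> total=2
Click 3 (0,0) count=0: revealed 4 new [(0,0) (0,1) (1,0) (1,1)] -> total=6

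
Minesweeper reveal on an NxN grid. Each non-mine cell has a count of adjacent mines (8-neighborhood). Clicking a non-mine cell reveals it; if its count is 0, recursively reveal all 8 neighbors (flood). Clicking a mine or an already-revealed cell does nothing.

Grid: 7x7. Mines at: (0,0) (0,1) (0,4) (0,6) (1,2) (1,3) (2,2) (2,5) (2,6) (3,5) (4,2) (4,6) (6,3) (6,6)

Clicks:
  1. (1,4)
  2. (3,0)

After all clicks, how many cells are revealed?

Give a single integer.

Answer: 15

Derivation:
Click 1 (1,4) count=3: revealed 1 new [(1,4)] -> total=1
Click 2 (3,0) count=0: revealed 14 new [(1,0) (1,1) (2,0) (2,1) (3,0) (3,1) (4,0) (4,1) (5,0) (5,1) (5,2) (6,0) (6,1) (6,2)] -> total=15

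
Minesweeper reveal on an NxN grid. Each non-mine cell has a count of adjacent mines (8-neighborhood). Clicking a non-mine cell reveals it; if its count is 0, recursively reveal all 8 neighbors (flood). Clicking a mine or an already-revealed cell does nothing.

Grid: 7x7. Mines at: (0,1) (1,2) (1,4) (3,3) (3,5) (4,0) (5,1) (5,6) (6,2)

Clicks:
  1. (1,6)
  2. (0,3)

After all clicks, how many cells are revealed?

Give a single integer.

Click 1 (1,6) count=0: revealed 6 new [(0,5) (0,6) (1,5) (1,6) (2,5) (2,6)] -> total=6
Click 2 (0,3) count=2: revealed 1 new [(0,3)] -> total=7

Answer: 7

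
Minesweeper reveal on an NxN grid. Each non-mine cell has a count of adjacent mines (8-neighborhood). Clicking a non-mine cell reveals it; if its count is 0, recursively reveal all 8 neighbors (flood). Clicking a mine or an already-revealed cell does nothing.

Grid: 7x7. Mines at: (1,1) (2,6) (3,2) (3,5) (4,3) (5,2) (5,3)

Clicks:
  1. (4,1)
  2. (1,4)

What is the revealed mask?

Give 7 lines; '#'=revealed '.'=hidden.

Click 1 (4,1) count=2: revealed 1 new [(4,1)] -> total=1
Click 2 (1,4) count=0: revealed 14 new [(0,2) (0,3) (0,4) (0,5) (0,6) (1,2) (1,3) (1,4) (1,5) (1,6) (2,2) (2,3) (2,4) (2,5)] -> total=15

Answer: ..#####
..#####
..####.
.......
.#.....
.......
.......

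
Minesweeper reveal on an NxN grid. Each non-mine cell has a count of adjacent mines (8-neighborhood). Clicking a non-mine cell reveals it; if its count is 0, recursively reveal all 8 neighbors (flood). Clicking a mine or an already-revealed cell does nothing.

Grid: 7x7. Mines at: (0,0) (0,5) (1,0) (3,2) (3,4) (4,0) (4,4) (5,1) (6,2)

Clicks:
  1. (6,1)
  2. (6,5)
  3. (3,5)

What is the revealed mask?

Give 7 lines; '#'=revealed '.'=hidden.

Click 1 (6,1) count=2: revealed 1 new [(6,1)] -> total=1
Click 2 (6,5) count=0: revealed 16 new [(1,5) (1,6) (2,5) (2,6) (3,5) (3,6) (4,5) (4,6) (5,3) (5,4) (5,5) (5,6) (6,3) (6,4) (6,5) (6,6)] -> total=17
Click 3 (3,5) count=2: revealed 0 new [(none)] -> total=17

Answer: .......
.....##
.....##
.....##
.....##
...####
.#.####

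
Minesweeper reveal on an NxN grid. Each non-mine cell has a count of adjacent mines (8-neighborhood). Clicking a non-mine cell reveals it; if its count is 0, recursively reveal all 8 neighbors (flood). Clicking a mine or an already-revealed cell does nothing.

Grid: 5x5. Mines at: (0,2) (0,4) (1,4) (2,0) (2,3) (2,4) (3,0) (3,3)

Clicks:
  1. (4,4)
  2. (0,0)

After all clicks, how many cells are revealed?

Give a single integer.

Click 1 (4,4) count=1: revealed 1 new [(4,4)] -> total=1
Click 2 (0,0) count=0: revealed 4 new [(0,0) (0,1) (1,0) (1,1)] -> total=5

Answer: 5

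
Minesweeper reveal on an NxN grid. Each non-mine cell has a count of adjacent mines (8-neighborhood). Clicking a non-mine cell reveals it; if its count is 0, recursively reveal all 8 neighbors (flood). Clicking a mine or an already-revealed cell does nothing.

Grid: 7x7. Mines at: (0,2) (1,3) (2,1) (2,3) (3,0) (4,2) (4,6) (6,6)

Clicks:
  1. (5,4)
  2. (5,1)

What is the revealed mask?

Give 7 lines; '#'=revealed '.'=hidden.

Click 1 (5,4) count=0: revealed 20 new [(3,3) (3,4) (3,5) (4,0) (4,1) (4,3) (4,4) (4,5) (5,0) (5,1) (5,2) (5,3) (5,4) (5,5) (6,0) (6,1) (6,2) (6,3) (6,4) (6,5)] -> total=20
Click 2 (5,1) count=1: revealed 0 new [(none)] -> total=20

Answer: .......
.......
.......
...###.
##.###.
######.
######.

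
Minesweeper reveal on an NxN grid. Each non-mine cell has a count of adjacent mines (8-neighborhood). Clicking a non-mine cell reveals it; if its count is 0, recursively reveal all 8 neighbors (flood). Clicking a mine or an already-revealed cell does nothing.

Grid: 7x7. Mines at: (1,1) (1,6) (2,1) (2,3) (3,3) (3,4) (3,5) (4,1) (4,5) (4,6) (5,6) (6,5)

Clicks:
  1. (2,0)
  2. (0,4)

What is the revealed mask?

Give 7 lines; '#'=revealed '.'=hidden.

Answer: ..####.
..####.
#......
.......
.......
.......
.......

Derivation:
Click 1 (2,0) count=2: revealed 1 new [(2,0)] -> total=1
Click 2 (0,4) count=0: revealed 8 new [(0,2) (0,3) (0,4) (0,5) (1,2) (1,3) (1,4) (1,5)] -> total=9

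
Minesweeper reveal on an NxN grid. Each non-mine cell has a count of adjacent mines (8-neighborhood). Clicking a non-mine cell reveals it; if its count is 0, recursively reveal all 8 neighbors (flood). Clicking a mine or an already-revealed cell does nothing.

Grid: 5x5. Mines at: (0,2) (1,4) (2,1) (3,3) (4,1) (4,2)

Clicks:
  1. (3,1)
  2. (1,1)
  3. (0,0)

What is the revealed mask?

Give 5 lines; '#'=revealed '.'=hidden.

Click 1 (3,1) count=3: revealed 1 new [(3,1)] -> total=1
Click 2 (1,1) count=2: revealed 1 new [(1,1)] -> total=2
Click 3 (0,0) count=0: revealed 3 new [(0,0) (0,1) (1,0)] -> total=5

Answer: ##...
##...
.....
.#...
.....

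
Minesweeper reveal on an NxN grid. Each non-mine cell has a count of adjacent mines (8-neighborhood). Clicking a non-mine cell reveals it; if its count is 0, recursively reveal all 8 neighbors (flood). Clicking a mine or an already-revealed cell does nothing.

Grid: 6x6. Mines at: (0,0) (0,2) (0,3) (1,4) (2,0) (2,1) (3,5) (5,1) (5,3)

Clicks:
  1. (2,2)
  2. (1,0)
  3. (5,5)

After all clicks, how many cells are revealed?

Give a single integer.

Answer: 6

Derivation:
Click 1 (2,2) count=1: revealed 1 new [(2,2)] -> total=1
Click 2 (1,0) count=3: revealed 1 new [(1,0)] -> total=2
Click 3 (5,5) count=0: revealed 4 new [(4,4) (4,5) (5,4) (5,5)] -> total=6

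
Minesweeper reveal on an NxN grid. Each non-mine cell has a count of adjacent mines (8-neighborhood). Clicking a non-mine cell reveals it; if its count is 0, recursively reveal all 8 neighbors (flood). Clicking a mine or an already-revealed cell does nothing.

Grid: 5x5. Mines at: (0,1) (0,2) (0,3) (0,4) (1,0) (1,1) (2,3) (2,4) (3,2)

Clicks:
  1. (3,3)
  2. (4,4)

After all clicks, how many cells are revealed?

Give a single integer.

Answer: 4

Derivation:
Click 1 (3,3) count=3: revealed 1 new [(3,3)] -> total=1
Click 2 (4,4) count=0: revealed 3 new [(3,4) (4,3) (4,4)] -> total=4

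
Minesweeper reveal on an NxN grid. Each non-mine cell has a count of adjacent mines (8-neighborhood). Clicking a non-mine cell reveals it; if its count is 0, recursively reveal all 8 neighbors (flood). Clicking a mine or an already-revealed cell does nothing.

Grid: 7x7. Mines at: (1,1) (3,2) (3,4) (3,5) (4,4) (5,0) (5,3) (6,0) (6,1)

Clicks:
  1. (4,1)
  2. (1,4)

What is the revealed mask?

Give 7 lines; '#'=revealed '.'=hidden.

Click 1 (4,1) count=2: revealed 1 new [(4,1)] -> total=1
Click 2 (1,4) count=0: revealed 15 new [(0,2) (0,3) (0,4) (0,5) (0,6) (1,2) (1,3) (1,4) (1,5) (1,6) (2,2) (2,3) (2,4) (2,5) (2,6)] -> total=16

Answer: ..#####
..#####
..#####
.......
.#.....
.......
.......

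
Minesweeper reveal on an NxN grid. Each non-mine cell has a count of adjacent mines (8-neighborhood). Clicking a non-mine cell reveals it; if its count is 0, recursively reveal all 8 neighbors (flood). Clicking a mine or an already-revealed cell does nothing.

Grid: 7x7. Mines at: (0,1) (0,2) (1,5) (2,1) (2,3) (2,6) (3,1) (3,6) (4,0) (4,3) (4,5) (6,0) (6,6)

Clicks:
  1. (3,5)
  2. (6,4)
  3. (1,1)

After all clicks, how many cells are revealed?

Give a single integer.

Answer: 12

Derivation:
Click 1 (3,5) count=3: revealed 1 new [(3,5)] -> total=1
Click 2 (6,4) count=0: revealed 10 new [(5,1) (5,2) (5,3) (5,4) (5,5) (6,1) (6,2) (6,3) (6,4) (6,5)] -> total=11
Click 3 (1,1) count=3: revealed 1 new [(1,1)] -> total=12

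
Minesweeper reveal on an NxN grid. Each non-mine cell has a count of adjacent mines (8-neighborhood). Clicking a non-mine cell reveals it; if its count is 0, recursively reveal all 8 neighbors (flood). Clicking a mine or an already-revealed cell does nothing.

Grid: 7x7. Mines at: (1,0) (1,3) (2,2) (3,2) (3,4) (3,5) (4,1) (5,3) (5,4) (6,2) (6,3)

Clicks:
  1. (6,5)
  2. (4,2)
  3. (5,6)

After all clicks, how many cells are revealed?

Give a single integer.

Answer: 7

Derivation:
Click 1 (6,5) count=1: revealed 1 new [(6,5)] -> total=1
Click 2 (4,2) count=3: revealed 1 new [(4,2)] -> total=2
Click 3 (5,6) count=0: revealed 5 new [(4,5) (4,6) (5,5) (5,6) (6,6)] -> total=7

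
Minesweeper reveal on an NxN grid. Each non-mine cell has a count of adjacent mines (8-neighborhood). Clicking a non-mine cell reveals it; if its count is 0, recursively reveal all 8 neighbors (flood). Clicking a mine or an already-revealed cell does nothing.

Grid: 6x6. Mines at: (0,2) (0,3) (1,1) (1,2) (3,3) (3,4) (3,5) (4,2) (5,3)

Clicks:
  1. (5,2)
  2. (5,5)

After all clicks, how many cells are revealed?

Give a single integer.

Answer: 5

Derivation:
Click 1 (5,2) count=2: revealed 1 new [(5,2)] -> total=1
Click 2 (5,5) count=0: revealed 4 new [(4,4) (4,5) (5,4) (5,5)] -> total=5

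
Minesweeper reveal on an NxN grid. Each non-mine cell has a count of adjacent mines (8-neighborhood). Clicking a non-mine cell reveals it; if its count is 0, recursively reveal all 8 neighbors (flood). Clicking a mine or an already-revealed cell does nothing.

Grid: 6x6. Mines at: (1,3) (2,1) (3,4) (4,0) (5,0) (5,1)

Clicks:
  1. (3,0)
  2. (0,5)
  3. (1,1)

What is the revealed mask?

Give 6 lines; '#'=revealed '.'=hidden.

Click 1 (3,0) count=2: revealed 1 new [(3,0)] -> total=1
Click 2 (0,5) count=0: revealed 6 new [(0,4) (0,5) (1,4) (1,5) (2,4) (2,5)] -> total=7
Click 3 (1,1) count=1: revealed 1 new [(1,1)] -> total=8

Answer: ....##
.#..##
....##
#.....
......
......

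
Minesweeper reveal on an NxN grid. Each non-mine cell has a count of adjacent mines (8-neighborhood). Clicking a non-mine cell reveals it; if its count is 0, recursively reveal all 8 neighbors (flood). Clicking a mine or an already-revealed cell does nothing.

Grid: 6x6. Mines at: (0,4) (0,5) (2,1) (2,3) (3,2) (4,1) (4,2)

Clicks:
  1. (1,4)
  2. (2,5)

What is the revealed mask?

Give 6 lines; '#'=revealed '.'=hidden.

Answer: ......
....##
....##
...###
...###
...###

Derivation:
Click 1 (1,4) count=3: revealed 1 new [(1,4)] -> total=1
Click 2 (2,5) count=0: revealed 12 new [(1,5) (2,4) (2,5) (3,3) (3,4) (3,5) (4,3) (4,4) (4,5) (5,3) (5,4) (5,5)] -> total=13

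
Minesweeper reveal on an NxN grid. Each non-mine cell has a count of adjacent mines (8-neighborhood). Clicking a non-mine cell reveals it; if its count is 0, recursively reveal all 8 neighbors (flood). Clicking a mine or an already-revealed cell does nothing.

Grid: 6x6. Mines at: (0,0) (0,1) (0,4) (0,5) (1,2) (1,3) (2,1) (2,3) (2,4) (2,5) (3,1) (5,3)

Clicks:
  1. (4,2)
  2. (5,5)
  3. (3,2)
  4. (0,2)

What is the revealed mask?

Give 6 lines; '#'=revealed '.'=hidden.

Answer: ..#...
......
......
..#.##
..#.##
....##

Derivation:
Click 1 (4,2) count=2: revealed 1 new [(4,2)] -> total=1
Click 2 (5,5) count=0: revealed 6 new [(3,4) (3,5) (4,4) (4,5) (5,4) (5,5)] -> total=7
Click 3 (3,2) count=3: revealed 1 new [(3,2)] -> total=8
Click 4 (0,2) count=3: revealed 1 new [(0,2)] -> total=9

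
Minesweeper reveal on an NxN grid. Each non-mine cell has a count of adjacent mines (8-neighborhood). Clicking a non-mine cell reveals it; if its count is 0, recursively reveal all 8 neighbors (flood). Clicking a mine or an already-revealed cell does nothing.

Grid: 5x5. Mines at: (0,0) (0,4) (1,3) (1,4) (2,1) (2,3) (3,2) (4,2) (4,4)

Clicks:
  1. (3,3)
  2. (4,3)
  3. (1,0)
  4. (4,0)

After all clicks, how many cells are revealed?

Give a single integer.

Click 1 (3,3) count=4: revealed 1 new [(3,3)] -> total=1
Click 2 (4,3) count=3: revealed 1 new [(4,3)] -> total=2
Click 3 (1,0) count=2: revealed 1 new [(1,0)] -> total=3
Click 4 (4,0) count=0: revealed 4 new [(3,0) (3,1) (4,0) (4,1)] -> total=7

Answer: 7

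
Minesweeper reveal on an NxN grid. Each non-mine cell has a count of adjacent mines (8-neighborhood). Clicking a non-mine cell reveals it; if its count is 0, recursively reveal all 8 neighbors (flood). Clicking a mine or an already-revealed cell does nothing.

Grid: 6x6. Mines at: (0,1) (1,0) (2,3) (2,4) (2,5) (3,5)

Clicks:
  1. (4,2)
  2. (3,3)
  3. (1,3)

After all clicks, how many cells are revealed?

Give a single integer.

Click 1 (4,2) count=0: revealed 20 new [(2,0) (2,1) (2,2) (3,0) (3,1) (3,2) (3,3) (3,4) (4,0) (4,1) (4,2) (4,3) (4,4) (4,5) (5,0) (5,1) (5,2) (5,3) (5,4) (5,5)] -> total=20
Click 2 (3,3) count=2: revealed 0 new [(none)] -> total=20
Click 3 (1,3) count=2: revealed 1 new [(1,3)] -> total=21

Answer: 21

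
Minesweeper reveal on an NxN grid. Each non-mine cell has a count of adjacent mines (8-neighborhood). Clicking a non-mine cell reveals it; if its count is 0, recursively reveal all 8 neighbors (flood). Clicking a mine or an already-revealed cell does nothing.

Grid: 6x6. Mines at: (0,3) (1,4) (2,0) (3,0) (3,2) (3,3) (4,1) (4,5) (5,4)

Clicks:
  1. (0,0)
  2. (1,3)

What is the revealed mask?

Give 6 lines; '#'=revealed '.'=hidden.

Answer: ###...
####..
......
......
......
......

Derivation:
Click 1 (0,0) count=0: revealed 6 new [(0,0) (0,1) (0,2) (1,0) (1,1) (1,2)] -> total=6
Click 2 (1,3) count=2: revealed 1 new [(1,3)] -> total=7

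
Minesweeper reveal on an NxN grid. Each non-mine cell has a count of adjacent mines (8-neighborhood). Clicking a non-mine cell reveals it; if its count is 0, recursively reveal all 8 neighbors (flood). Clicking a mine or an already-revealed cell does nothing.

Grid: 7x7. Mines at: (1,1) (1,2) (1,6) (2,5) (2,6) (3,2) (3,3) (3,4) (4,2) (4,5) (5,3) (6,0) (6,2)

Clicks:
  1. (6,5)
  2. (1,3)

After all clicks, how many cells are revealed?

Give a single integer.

Answer: 7

Derivation:
Click 1 (6,5) count=0: revealed 6 new [(5,4) (5,5) (5,6) (6,4) (6,5) (6,6)] -> total=6
Click 2 (1,3) count=1: revealed 1 new [(1,3)] -> total=7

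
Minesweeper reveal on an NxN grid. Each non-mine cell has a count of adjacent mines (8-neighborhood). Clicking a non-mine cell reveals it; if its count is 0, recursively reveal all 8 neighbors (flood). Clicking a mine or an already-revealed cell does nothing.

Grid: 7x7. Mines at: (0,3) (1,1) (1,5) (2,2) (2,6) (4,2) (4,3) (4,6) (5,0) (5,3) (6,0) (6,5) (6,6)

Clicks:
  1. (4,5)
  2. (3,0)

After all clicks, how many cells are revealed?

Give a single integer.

Click 1 (4,5) count=1: revealed 1 new [(4,5)] -> total=1
Click 2 (3,0) count=0: revealed 6 new [(2,0) (2,1) (3,0) (3,1) (4,0) (4,1)] -> total=7

Answer: 7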